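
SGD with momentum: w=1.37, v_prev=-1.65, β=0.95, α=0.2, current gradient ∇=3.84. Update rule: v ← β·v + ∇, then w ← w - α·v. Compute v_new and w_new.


v_new = 0.95·-1.65 + 3.84 = -1.5675 + 3.84 = 2.2725
w_new = 1.37 - 0.2·2.2725 = 1.37 - 0.4545 = 0.9155

v_new=2.2725, w_new=0.9155


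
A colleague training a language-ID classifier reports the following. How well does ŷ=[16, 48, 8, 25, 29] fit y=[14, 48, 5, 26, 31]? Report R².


ȳ = 24.8
SS_res = Σ(y-ŷ)² = 18
SS_tot = Σ(y-ȳ)² = 1086.8
R² = 1 - SS_res/SS_tot = 1 - 0.0166 = 0.9834

0.9834


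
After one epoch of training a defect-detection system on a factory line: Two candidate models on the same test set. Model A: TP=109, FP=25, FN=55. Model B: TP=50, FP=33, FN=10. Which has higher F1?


Model A: P=109/134=0.8134, R=109/164=0.6646, F1=2PR/(P+R)=2TP/(2TP+FP+FN)=218/298=0.7315
Model B: P=50/83=0.6024, R=50/60=0.8333, F1=2PR/(P+R)=2TP/(2TP+FP+FN)=100/143=0.6993
0.7315 > 0.6993 → Model A

Model A


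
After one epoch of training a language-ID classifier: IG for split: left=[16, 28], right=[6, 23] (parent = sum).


Parent = [22, 51], H_parent = 0.883
H_left = 0.9457 (n=44), H_right = 0.7355 (n=29)
H_children = (44/73)·0.9457 + (29/73)·0.7355 = 0.8622
IG = 0.883 - 0.8622 = 0.0208

0.0208


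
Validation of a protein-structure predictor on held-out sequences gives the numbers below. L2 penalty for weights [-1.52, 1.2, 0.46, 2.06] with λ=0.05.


‖w‖₂² = (-1.52)² + (1.2)² + (0.46)² + (2.06)²
     = 2.3104 + 1.44 + 0.2116 + 4.2436
     = 8.2056
λ·‖w‖₂² = 0.05·8.2056 = 0.41028

0.41028


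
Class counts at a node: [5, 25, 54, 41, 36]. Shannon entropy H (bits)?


Probabilities: [5/161, 25/161, 54/161, 41/161, 36/161] ≈ [0.0311, 0.1553, 0.3354, 0.2547, 0.2236]
H = -((5/161)·log₂(5/161) + (25/161)·log₂(25/161) + (54/161)·log₂(54/161) + (41/161)·log₂(41/161) + (36/161)·log₂(36/161))
  = 2.0871 bits

2.0871 bits


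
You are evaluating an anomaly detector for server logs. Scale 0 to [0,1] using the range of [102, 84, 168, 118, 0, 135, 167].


min=0, max=168
(0-0)/(168-0) = 0/168 = 0.0

0.0


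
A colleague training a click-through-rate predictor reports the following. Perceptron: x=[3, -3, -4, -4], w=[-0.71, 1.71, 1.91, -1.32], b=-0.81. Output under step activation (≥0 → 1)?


z = (3)·(-0.71) + (-3)·(1.71) + (-4)·(1.91) + (-4)·(-1.32) - 0.81
  = -10.43
step(z) = 0 (z<0)

0


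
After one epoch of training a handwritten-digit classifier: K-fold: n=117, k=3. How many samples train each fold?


Fold size = 117/3 = 39
Training per fold = 117 - 39 = 78

78


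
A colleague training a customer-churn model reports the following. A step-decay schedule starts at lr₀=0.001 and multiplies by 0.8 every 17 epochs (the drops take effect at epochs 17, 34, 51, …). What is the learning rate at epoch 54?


n_drops = ⌊54/17⌋ = 3
lr = 0.001·0.8^3 = 0.001·0.512 = 0.000512

0.000512


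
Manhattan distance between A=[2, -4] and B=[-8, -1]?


d = |2+ 8| + |-4+ 1|
  = 10 + 3
  = 13

13


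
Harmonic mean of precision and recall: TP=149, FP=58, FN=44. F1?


Precision = 149/207 = 0.7198
Recall = 149/193 = 0.772
F1 = 2·P·R/(P+R) = 2·TP/(2·TP+FP+FN) = 298/(298+58+44) = 298/400 = 0.745

0.745


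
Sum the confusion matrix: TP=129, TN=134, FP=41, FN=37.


Total = TP + TN + FP + FN
= 129 + 134 + 41 + 37
= 341
(Predicted positive: 170, predicted negative: 171)

341


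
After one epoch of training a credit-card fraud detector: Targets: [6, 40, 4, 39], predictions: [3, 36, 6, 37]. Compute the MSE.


Squared errors: (6-3)²=9, (40-36)²=16, (4-6)²=4, (39-37)²=4
Sum = 33
MSE = 33/4 = 33/4

33/4


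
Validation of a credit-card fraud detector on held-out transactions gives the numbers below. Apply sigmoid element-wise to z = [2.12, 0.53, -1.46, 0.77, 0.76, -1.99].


σ(2.12) = 1/(1+e^-2.12) = 0.8928
σ(0.53) = 1/(1+e^-0.53) = 0.6295
σ(-1.46) = 1/(1+e^1.46) = 0.1885
σ(0.77) = 1/(1+e^-0.77) = 0.6835
σ(0.76) = 1/(1+e^-0.76) = 0.6814
σ(-1.99) = 1/(1+e^1.99) = 0.1203
result = [0.8928, 0.6295, 0.1885, 0.6835, 0.6814, 0.1203]

[0.8928, 0.6295, 0.1885, 0.6835, 0.6814, 0.1203]


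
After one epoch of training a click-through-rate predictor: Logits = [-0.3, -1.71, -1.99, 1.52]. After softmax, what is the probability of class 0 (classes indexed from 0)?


Exponentials: e^-0.3=0.7408, e^-1.71=0.1809, e^-1.99=0.1367, e^1.52=4.5722
Sum = 5.6306
Softmax = [0.1316, 0.0321, 0.0243, 0.812]
p[0] = 0.7408/5.6306 = 0.1316

0.1316


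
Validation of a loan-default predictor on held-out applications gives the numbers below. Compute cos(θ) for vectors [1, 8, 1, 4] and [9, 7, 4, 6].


A·B = 1·9 + 8·7 + 1·4 + 4·6 = 93
‖A‖ = √82 = 9.0554, ‖B‖ = √182 = 13.4907
cos = 93/(√82·√182) = 93/√14924 = 0.7613

0.7613


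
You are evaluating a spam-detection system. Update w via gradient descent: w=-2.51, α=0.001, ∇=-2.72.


w_new = w - α·∇
= -2.51 - 0.001·-2.72
= -2.51 + 0.00272
= -2.50728

-2.50728


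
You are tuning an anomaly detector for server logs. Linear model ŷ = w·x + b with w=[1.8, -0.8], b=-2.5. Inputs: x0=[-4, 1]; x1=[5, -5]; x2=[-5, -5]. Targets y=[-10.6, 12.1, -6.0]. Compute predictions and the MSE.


ŷ0 = (1.8)·(-4) + (-0.8)·(1) - 2.5 = -10.5
ŷ1 = (1.8)·(5) + (-0.8)·(-5) - 2.5 = 10.5
ŷ2 = (1.8)·(-5) + (-0.8)·(-5) - 2.5 = -7.5
errors² = [0.01, 2.56, 2.25]
MSE = 4.8200/3 = 1.6067

1.6067


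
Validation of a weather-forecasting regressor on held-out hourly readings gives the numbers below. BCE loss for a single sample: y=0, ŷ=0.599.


BCE = -[y·ln(p) + (1-y)·ln(1-p)]
= -0 - 1·ln(1-0.599)
= -ln(0.401) = 0.9138

0.9138


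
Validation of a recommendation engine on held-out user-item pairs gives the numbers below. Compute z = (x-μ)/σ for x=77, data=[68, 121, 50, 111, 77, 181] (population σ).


μ = 101.3333, σ = 43.138
z = (77 - 101.3333)/43.138 = -0.5641

-0.5641


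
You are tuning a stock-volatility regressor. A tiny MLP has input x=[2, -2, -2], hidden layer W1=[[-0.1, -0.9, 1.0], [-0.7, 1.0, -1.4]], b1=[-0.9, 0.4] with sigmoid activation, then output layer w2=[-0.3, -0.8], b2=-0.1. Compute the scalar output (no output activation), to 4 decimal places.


z1[0] = (-0.1)·(2) + (-0.9)·(-2) + (1.0)·(-2) - 0.9 = -1.3
z1[1] = (-0.7)·(2) + (1.0)·(-2) + (-1.4)·(-2) + 0.4 = -0.2
h = sigmoid(z1) = [0.2142, 0.4502]
output = (-0.3)·(0.2142) + (-0.8)·(0.4502) - 0.1 = -0.5244

-0.5244


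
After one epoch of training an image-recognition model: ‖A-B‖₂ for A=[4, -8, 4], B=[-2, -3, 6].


d = √((4+ 2)² + (-8+ 3)² + (4-6)²)
  = √(36 + 25 + 4)
  = √65 = 8.0623

8.0623


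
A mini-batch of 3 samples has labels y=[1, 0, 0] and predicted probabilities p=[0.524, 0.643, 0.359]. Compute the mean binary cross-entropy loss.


L[0] = -ln(0.524) = 0.6463
L[1] = -ln(1-0.643) = -ln(0.357) = 1.03
L[2] = -ln(1-0.359) = -ln(0.641) = 0.4447
mean = (0.6463 + 1.03 + 0.4447)/3 = 0.707

0.707


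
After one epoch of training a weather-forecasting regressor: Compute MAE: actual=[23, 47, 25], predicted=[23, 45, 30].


Absolute errors: |23-23|=0, |47-45|=2, |25-30|=5
Sum = 7
MAE = 7/3 = 7/3

7/3


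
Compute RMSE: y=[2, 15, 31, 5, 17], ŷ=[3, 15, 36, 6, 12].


MSE = 52/5 = 10.4
RMSE = √(52/5) = 3.2249

3.2249


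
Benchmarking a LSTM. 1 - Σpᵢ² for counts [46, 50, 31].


Probabilities: [46/127, 50/127, 31/127] ≈ [0.3622, 0.3937, 0.2441]
Σpᵢ² = (2116 + 2500 + 961)/127² = 5577/16129
Gini = 1 - Σpᵢ² = 1 - 5577/16129 = 0.6542

0.6542


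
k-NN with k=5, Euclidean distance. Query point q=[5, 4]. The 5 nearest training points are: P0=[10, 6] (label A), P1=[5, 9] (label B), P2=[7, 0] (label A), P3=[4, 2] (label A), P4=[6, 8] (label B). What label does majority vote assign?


d(q,P0) = 5.3852  (label A)
d(q,P1) = 5.0  (label B)
d(q,P2) = 4.4721  (label A)
d(q,P3) = 2.2361  (label A)
d(q,P4) = 4.1231  (label B)
Votes: A=3, B=2
Majority → A

A


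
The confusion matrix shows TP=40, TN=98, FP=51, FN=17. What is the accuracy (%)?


Accuracy = (TP+TN)/(TP+TN+FP+FN)
= (40+98)/(206)
= 138/206 = 66.99%

66.99%


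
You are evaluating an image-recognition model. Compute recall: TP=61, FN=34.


Recall = TP/(TP+FN)
= 61/(61+34)
= 61/95 = 64.21%

64.21%


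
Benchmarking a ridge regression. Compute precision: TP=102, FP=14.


Precision = TP/(TP+FP)
= 102/(102+14)
= 102/116 = 87.93%

87.93%


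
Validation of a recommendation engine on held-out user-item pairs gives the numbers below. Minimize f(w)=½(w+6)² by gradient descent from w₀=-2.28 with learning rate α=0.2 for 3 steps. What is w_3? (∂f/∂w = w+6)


step 1: grad = -2.28+6 = 3.72; w = -2.28 - 0.2·(3.72) = -3.024
step 2: grad = -3.024+6 = 2.976; w = -3.024 - 0.2·(2.976) = -3.6192
step 3: grad = -3.6192+6 = 2.3808; w = -3.6192 - 0.2·(2.3808) = -4.09536

-4.09536


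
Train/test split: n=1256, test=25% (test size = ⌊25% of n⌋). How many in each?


Test = ⌊1256·25/100⌋ = 314
Train = 1256 - 314 = 942

Train: 942, Test: 314


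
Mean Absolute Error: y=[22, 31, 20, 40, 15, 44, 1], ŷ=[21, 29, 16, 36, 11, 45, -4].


Absolute errors: |22-21|=1, |31-29|=2, |20-16|=4, |40-36|=4, |15-11|=4, |44-45|=1, |1+ 4|=5
Sum = 21
MAE = 21/7 = 3

3


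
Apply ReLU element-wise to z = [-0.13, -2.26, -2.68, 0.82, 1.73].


ReLU(-0.13) = max(0, -0.13) = 0.0
ReLU(-2.26) = max(0, -2.26) = 0.0
ReLU(-2.68) = max(0, -2.68) = 0.0
ReLU(0.82) = max(0, 0.82) = 0.82
ReLU(1.73) = max(0, 1.73) = 1.73
result = [0.0, 0.0, 0.0, 0.82, 1.73]

[0.0, 0.0, 0.0, 0.82, 1.73]


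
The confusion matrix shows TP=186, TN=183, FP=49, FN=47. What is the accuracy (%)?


Accuracy = (TP+TN)/(TP+TN+FP+FN)
= (186+183)/(465)
= 369/465 = 79.35%

79.35%


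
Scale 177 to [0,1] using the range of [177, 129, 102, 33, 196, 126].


min=33, max=196
(177-33)/(196-33) = 144/163 = 0.8834

0.8834


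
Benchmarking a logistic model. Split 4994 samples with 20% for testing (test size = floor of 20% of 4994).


Test = ⌊4994·20/100⌋ = 998
Train = 4994 - 998 = 3996

Train: 3996, Test: 998


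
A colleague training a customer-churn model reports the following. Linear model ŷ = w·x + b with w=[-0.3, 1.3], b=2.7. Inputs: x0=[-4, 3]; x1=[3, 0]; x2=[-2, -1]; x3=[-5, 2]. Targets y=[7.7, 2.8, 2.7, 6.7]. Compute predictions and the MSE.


ŷ0 = (-0.3)·(-4) + (1.3)·(3) + 2.7 = 7.8
ŷ1 = (-0.3)·(3) + (1.3)·(0) + 2.7 = 1.8
ŷ2 = (-0.3)·(-2) + (1.3)·(-1) + 2.7 = 2.0
ŷ3 = (-0.3)·(-5) + (1.3)·(2) + 2.7 = 6.8
errors² = [0.01, 1.0, 0.49, 0.01]
MSE = 1.5100/4 = 0.3775

0.3775


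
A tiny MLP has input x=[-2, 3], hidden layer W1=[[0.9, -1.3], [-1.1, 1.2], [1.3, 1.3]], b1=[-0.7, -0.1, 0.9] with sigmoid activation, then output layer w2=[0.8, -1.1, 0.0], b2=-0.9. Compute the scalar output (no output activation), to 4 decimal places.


z1[0] = (0.9)·(-2) + (-1.3)·(3) - 0.7 = -6.4
z1[1] = (-1.1)·(-2) + (1.2)·(3) - 0.1 = 5.7
z1[2] = (1.3)·(-2) + (1.3)·(3) + 0.9 = 2.2
h = sigmoid(z1) = [0.0017, 0.9967, 0.9002]
output = (0.8)·(0.0017) + (-1.1)·(0.9967) + (0.0)·(0.9002) - 0.9 = -1.995

-1.995


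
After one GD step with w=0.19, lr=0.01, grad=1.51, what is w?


w_new = w - α·∇
= 0.19 - 0.01·1.51
= 0.19 - 0.0151
= 0.1749

0.1749


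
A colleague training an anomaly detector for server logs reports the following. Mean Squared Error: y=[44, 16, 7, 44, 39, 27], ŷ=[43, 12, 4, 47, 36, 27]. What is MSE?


Squared errors: (44-43)²=1, (16-12)²=16, (7-4)²=9, (44-47)²=9, (39-36)²=9, (27-27)²=0
Sum = 44
MSE = 44/6 = 22/3

22/3


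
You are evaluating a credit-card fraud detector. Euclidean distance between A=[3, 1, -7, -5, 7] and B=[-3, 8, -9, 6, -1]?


d = √((3+ 3)² + (1-8)² + (-7+ 9)² + (-5-6)² + (7+ 1)²)
  = √(36 + 49 + 4 + 121 + 64)
  = √274 = 16.5529

16.5529


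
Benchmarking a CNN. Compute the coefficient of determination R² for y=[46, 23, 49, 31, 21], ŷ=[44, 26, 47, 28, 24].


ȳ = 34
SS_res = Σ(y-ŷ)² = 35
SS_tot = Σ(y-ȳ)² = 668
R² = 1 - SS_res/SS_tot = 1 - 0.0524 = 0.9476

0.9476


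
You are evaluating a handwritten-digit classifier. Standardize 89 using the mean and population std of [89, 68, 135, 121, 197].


μ = 122, σ = 44.2719
z = (89 - 122)/44.2719 = -0.7454

-0.7454


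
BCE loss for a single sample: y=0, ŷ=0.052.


BCE = -[y·ln(p) + (1-y)·ln(1-p)]
= -0 - 1·ln(1-0.052)
= -ln(0.948) = 0.0534

0.0534


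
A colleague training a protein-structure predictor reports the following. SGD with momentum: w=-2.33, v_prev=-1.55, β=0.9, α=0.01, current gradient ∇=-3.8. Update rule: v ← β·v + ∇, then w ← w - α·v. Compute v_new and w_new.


v_new = 0.9·-1.55 - 3.8 = -1.395 - 3.8 = -5.195
w_new = -2.33 - 0.01·-5.195 = -2.33 + 0.05195 = -2.27805

v_new=-5.195, w_new=-2.27805


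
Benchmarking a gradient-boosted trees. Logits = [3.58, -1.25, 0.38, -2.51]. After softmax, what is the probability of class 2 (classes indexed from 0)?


Exponentials: e^3.58=35.8735, e^-1.25=0.2865, e^0.38=1.4623, e^-2.51=0.0813
Sum = 37.7036
Softmax = [0.9515, 0.0076, 0.0388, 0.0022]
p[2] = 1.4623/37.7036 = 0.0388

0.0388


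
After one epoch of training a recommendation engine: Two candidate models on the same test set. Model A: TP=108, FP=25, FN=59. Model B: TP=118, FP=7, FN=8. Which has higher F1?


Model A: P=108/133=0.812, R=108/167=0.6467, F1=2PR/(P+R)=2TP/(2TP+FP+FN)=216/300=0.72
Model B: P=118/125=0.944, R=118/126=0.9365, F1=2PR/(P+R)=2TP/(2TP+FP+FN)=236/251=0.9402
0.72 < 0.9402 → Model B

Model B


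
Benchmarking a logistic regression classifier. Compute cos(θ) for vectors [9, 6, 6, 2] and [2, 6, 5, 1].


A·B = 9·2 + 6·6 + 6·5 + 2·1 = 86
‖A‖ = √157 = 12.53, ‖B‖ = √66 = 8.124
cos = 86/(√157·√66) = 86/√10362 = 0.8448

0.8448


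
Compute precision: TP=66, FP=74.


Precision = TP/(TP+FP)
= 66/(66+74)
= 66/140 = 47.14%

47.14%


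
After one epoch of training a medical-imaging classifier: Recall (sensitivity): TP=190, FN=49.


Recall = TP/(TP+FN)
= 190/(190+49)
= 190/239 = 79.5%

79.5%


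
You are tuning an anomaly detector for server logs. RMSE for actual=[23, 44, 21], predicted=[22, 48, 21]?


MSE = 17/3 = 5.6667
RMSE = √(17/3) = 2.3805

2.3805


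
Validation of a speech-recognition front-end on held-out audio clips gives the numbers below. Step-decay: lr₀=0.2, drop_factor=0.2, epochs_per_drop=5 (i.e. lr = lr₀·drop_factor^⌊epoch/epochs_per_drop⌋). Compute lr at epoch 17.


n_drops = ⌊17/5⌋ = 3
lr = 0.2·0.2^3 = 0.2·0.008 = 0.0016

0.0016


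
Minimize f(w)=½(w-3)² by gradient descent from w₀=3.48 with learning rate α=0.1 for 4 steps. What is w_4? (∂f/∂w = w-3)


step 1: grad = 3.48-3 = 0.48; w = 3.48 - 0.1·(0.48) = 3.432
step 2: grad = 3.432-3 = 0.432; w = 3.432 - 0.1·(0.432) = 3.3888
step 3: grad = 3.3888-3 = 0.3888; w = 3.3888 - 0.1·(0.3888) = 3.34992
step 4: grad = 3.34992-3 = 0.34992; w = 3.34992 - 0.1·(0.34992) = 3.314928

3.314928


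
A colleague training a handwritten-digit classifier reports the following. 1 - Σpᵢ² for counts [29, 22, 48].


Probabilities: [29/99, 22/99, 48/99] ≈ [0.2929, 0.2222, 0.4848]
Σpᵢ² = (841 + 484 + 2304)/99² = 3629/9801
Gini = 1 - Σpᵢ² = 1 - 3629/9801 = 0.6297

0.6297


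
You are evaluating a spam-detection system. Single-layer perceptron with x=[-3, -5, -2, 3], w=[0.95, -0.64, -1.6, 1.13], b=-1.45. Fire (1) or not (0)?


z = (-3)·(0.95) + (-5)·(-0.64) + (-2)·(-1.6) + (3)·(1.13) - 1.45
  = 5.49
step(z) = 1 (z≥0)

1


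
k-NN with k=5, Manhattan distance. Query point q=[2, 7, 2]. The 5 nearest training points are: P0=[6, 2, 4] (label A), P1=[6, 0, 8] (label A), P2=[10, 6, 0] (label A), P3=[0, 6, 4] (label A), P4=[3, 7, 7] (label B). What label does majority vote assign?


d(q,P0) = 11  (label A)
d(q,P1) = 17  (label A)
d(q,P2) = 11  (label A)
d(q,P3) = 5  (label A)
d(q,P4) = 6  (label B)
Votes: A=4, B=1
Majority → A

A


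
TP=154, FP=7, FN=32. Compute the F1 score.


Precision = 154/161 = 0.9565
Recall = 154/186 = 0.828
F1 = 2·P·R/(P+R) = 2·TP/(2·TP+FP+FN) = 308/(308+7+32) = 308/347 = 0.8876

0.8876


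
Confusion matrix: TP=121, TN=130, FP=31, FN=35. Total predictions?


Total = TP + TN + FP + FN
= 121 + 130 + 31 + 35
= 317
(Predicted positive: 152, predicted negative: 165)

317


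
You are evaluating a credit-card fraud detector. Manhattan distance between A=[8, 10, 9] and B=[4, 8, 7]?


d = |8-4| + |10-8| + |9-7|
  = 4 + 2 + 2
  = 8

8


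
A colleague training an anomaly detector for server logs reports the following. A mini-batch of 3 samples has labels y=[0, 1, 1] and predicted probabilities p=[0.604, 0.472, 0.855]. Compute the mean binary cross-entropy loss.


L[0] = -ln(1-0.604) = -ln(0.396) = 0.9263
L[1] = -ln(0.472) = 0.7508
L[2] = -ln(0.855) = 0.1567
mean = (0.9263 + 0.7508 + 0.1567)/3 = 0.6113

0.6113


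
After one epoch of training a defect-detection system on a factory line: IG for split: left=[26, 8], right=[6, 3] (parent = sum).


Parent = [32, 11], H_parent = 0.8204
H_left = 0.7871 (n=34), H_right = 0.9183 (n=9)
H_children = (34/43)·0.7871 + (9/43)·0.9183 = 0.8146
IG = 0.8204 - 0.8146 = 0.0058

0.0058


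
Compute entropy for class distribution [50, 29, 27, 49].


Probabilities: [50/155, 29/155, 27/155, 49/155] ≈ [0.3226, 0.1871, 0.1742, 0.3161]
H = -((50/155)·log₂(50/155) + (29/155)·log₂(29/155) + (27/155)·log₂(27/155) + (49/155)·log₂(49/155))
  = 1.9434 bits

1.9434 bits


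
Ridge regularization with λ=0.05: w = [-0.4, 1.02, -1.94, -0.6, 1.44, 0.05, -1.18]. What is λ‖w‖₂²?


‖w‖₂² = (-0.4)² + (1.02)² + (-1.94)² + (-0.6)² + (1.44)² + (0.05)² + (-1.18)²
     = 0.16 + 1.0404 + 3.7636 + 0.36 + 2.0736 + 0.0025 + 1.3924
     = 8.7925
λ·‖w‖₂² = 0.05·8.7925 = 0.439625

0.439625


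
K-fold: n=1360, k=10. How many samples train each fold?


Fold size = 1360/10 = 136
Training per fold = 1360 - 136 = 1224

1224


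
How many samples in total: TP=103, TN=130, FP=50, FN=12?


Total = TP + TN + FP + FN
= 103 + 130 + 50 + 12
= 295
(Predicted positive: 153, predicted negative: 142)

295


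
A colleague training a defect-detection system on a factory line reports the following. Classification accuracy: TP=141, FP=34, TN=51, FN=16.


Accuracy = (TP+TN)/(TP+TN+FP+FN)
= (141+51)/(242)
= 192/242 = 79.34%

79.34%


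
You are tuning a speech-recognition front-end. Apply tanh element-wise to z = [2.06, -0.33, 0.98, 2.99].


tanh(2.06) = 0.968
tanh(-0.33) = -0.3185
tanh(0.98) = 0.7531
tanh(2.99) = 0.995
result = [0.968, -0.3185, 0.7531, 0.995]

[0.968, -0.3185, 0.7531, 0.995]


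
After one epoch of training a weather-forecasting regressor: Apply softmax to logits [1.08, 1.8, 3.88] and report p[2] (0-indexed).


Exponentials: e^1.08=2.9447, e^1.8=6.0496, e^3.88=48.4242
Sum = 57.4185
Softmax = [0.0513, 0.1054, 0.8434]
p[2] = 48.4242/57.4185 = 0.8434

0.8434


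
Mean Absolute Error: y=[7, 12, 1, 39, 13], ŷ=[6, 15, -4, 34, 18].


Absolute errors: |7-6|=1, |12-15|=3, |1+ 4|=5, |39-34|=5, |13-18|=5
Sum = 19
MAE = 19/5 = 19/5

19/5


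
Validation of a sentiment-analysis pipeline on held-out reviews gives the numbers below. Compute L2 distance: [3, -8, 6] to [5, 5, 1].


d = √((3-5)² + (-8-5)² + (6-1)²)
  = √(4 + 169 + 25)
  = √198 = 14.0712

14.0712


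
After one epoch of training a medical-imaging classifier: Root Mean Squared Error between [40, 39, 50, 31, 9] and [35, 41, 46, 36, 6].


MSE = 79/5 = 15.8
RMSE = √(79/5) = 3.9749

3.9749


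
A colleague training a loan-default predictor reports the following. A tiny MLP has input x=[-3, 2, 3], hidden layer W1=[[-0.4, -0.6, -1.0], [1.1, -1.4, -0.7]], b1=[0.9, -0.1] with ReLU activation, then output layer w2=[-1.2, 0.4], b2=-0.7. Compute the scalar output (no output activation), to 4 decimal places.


z1[0] = (-0.4)·(-3) + (-0.6)·(2) + (-1.0)·(3) + 0.9 = -2.1
z1[1] = (1.1)·(-3) + (-1.4)·(2) + (-0.7)·(3) - 0.1 = -8.3
h = ReLU(z1) = [0.0, 0.0]
output = (-1.2)·(0.0) + (0.4)·(0.0) - 0.7 = -0.7

-0.7


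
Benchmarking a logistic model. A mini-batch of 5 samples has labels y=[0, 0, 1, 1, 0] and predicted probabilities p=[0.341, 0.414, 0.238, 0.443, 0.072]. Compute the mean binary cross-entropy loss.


L[0] = -ln(1-0.341) = -ln(0.659) = 0.417
L[1] = -ln(1-0.414) = -ln(0.586) = 0.5344
L[2] = -ln(0.238) = 1.4355
L[3] = -ln(0.443) = 0.8142
L[4] = -ln(1-0.072) = -ln(0.928) = 0.0747
mean = (0.417 + 0.5344 + 1.4355 + 0.8142 + 0.0747)/5 = 0.6552

0.6552


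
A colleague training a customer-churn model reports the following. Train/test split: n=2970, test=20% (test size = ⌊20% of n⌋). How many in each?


Test = ⌊2970·20/100⌋ = 594
Train = 2970 - 594 = 2376

Train: 2376, Test: 594


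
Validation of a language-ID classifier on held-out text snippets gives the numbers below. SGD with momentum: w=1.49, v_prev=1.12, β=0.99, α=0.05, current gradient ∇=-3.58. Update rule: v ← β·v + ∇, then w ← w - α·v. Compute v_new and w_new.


v_new = 0.99·1.12 - 3.58 = 1.1088 - 3.58 = -2.4712
w_new = 1.49 - 0.05·-2.4712 = 1.49 + 0.12356 = 1.61356

v_new=-2.4712, w_new=1.61356


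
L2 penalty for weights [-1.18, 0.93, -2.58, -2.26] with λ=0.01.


‖w‖₂² = (-1.18)² + (0.93)² + (-2.58)² + (-2.26)²
     = 1.3924 + 0.8649 + 6.6564 + 5.1076
     = 14.0213
λ·‖w‖₂² = 0.01·14.0213 = 0.140213

0.140213


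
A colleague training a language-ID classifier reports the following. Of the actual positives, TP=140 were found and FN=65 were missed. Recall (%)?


Recall = TP/(TP+FN)
= 140/(140+65)
= 140/205 = 68.29%

68.29%


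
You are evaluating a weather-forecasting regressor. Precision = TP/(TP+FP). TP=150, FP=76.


Precision = TP/(TP+FP)
= 150/(150+76)
= 150/226 = 66.37%

66.37%


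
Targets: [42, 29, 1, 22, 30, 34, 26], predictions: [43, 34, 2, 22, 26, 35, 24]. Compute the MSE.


Squared errors: (42-43)²=1, (29-34)²=25, (1-2)²=1, (22-22)²=0, (30-26)²=16, (34-35)²=1, (26-24)²=4
Sum = 48
MSE = 48/7 = 48/7

48/7


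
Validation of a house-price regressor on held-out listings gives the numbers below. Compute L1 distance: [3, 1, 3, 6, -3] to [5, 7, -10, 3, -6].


d = |3-5| + |1-7| + |3+ 10| + |6-3| + |-3+ 6|
  = 2 + 6 + 13 + 3 + 3
  = 27

27


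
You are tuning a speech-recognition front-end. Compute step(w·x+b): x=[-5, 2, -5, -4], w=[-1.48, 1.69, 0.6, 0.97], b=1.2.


z = (-5)·(-1.48) + (2)·(1.69) + (-5)·(0.6) + (-4)·(0.97) + 1.2
  = 5.1
step(z) = 1 (z≥0)

1


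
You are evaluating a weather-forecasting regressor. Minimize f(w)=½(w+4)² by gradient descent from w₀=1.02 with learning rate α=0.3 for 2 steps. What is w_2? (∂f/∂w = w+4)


step 1: grad = 1.02+4 = 5.02; w = 1.02 - 0.3·(5.02) = -0.486
step 2: grad = -0.486+4 = 3.514; w = -0.486 - 0.3·(3.514) = -1.5402

-1.5402


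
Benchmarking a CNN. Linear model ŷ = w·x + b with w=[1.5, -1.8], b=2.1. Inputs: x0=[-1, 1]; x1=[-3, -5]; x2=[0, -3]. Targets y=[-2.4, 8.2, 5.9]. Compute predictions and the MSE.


ŷ0 = (1.5)·(-1) + (-1.8)·(1) + 2.1 = -1.2
ŷ1 = (1.5)·(-3) + (-1.8)·(-5) + 2.1 = 6.6
ŷ2 = (1.5)·(0) + (-1.8)·(-3) + 2.1 = 7.5
errors² = [1.44, 2.56, 2.56]
MSE = 6.5600/3 = 2.1867

2.1867


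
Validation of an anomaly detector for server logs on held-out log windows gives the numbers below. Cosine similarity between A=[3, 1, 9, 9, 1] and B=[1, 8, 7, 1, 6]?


A·B = 3·1 + 1·8 + 9·7 + 9·1 + 1·6 = 89
‖A‖ = √173 = 13.1529, ‖B‖ = √151 = 12.2882
cos = 89/(√173·√151) = 89/√26123 = 0.5507

0.5507


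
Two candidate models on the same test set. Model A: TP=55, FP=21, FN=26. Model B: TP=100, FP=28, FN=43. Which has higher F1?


Model A: P=55/76=0.7237, R=55/81=0.679, F1=2PR/(P+R)=2TP/(2TP+FP+FN)=110/157=0.7006
Model B: P=100/128=0.7812, R=100/143=0.6993, F1=2PR/(P+R)=2TP/(2TP+FP+FN)=200/271=0.738
0.7006 < 0.738 → Model B

Model B


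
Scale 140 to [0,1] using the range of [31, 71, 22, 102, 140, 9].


min=9, max=140
(140-9)/(140-9) = 131/131 = 1.0

1.0


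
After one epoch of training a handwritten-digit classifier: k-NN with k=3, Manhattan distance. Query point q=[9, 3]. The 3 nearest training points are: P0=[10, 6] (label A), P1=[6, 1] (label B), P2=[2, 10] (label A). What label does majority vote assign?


d(q,P0) = 4  (label A)
d(q,P1) = 5  (label B)
d(q,P2) = 14  (label A)
Votes: A=2, B=1
Majority → A

A


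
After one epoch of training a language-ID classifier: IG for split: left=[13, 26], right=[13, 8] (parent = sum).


Parent = [26, 34], H_parent = 0.9871
H_left = 0.9183 (n=39), H_right = 0.9587 (n=21)
H_children = (39/60)·0.9183 + (21/60)·0.9587 = 0.9324
IG = 0.9871 - 0.9324 = 0.0547

0.0547


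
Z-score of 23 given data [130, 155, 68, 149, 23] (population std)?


μ = 105, σ = 51.2913
z = (23 - 105)/51.2913 = -1.5987

-1.5987


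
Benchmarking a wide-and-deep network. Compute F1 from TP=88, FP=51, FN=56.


Precision = 88/139 = 0.6331
Recall = 88/144 = 0.6111
F1 = 2·P·R/(P+R) = 2·TP/(2·TP+FP+FN) = 176/(176+51+56) = 176/283 = 0.6219

0.6219


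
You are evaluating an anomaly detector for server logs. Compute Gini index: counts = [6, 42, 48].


Probabilities: [6/96, 42/96, 48/96] ≈ [0.0625, 0.4375, 0.5]
Σpᵢ² = (36 + 1764 + 2304)/96² = 4104/9216
Gini = 1 - Σpᵢ² = 1 - 4104/9216 = 0.5547

0.5547


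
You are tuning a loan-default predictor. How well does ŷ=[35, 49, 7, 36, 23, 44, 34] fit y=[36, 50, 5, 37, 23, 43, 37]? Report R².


ȳ = 33
SS_res = Σ(y-ŷ)² = 17
SS_tot = Σ(y-ȳ)² = 1314
R² = 1 - SS_res/SS_tot = 1 - 0.0129 = 0.9871

0.9871


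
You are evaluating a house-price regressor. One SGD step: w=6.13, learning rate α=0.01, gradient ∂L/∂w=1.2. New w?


w_new = w - α·∇
= 6.13 - 0.01·1.2
= 6.13 - 0.012
= 6.118

6.118


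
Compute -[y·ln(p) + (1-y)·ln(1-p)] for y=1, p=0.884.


BCE = -[y·ln(p) + (1-y)·ln(1-p)]
= -1·ln(0.884) - 0
= -ln(0.884) = 0.1233

0.1233


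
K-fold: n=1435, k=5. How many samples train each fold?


Fold size = 1435/5 = 287
Training per fold = 1435 - 287 = 1148

1148


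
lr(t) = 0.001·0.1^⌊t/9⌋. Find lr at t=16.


n_drops = ⌊16/9⌋ = 1
lr = 0.001·0.1^1 = 0.001·0.1 = 0.0001

0.0001


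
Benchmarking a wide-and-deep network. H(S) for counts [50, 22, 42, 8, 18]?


Probabilities: [50/140, 22/140, 42/140, 8/140, 18/140] ≈ [0.3571, 0.1571, 0.3, 0.0571, 0.1286]
H = -((50/140)·log₂(50/140) + (22/140)·log₂(22/140) + (42/140)·log₂(42/140) + (8/140)·log₂(8/140) + (18/140)·log₂(18/140))
  = 2.0876 bits

2.0876 bits


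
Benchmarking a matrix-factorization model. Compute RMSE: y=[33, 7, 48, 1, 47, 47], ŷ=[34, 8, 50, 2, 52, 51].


MSE = 48/6 = 8
RMSE = √(48/6) = 2.8284

2.8284


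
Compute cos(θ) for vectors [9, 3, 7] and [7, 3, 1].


A·B = 9·7 + 3·3 + 7·1 = 79
‖A‖ = √139 = 11.7898, ‖B‖ = √59 = 7.6811
cos = 79/(√139·√59) = 79/√8201 = 0.8724

0.8724


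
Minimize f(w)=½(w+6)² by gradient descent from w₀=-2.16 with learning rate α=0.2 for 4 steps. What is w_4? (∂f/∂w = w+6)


step 1: grad = -2.16+6 = 3.84; w = -2.16 - 0.2·(3.84) = -2.928
step 2: grad = -2.928+6 = 3.072; w = -2.928 - 0.2·(3.072) = -3.5424
step 3: grad = -3.5424+6 = 2.4576; w = -3.5424 - 0.2·(2.4576) = -4.03392
step 4: grad = -4.03392+6 = 1.96608; w = -4.03392 - 0.2·(1.96608) = -4.427136

-4.427136


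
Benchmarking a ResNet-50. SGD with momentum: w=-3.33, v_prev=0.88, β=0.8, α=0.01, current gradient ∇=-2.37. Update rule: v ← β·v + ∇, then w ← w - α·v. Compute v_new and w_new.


v_new = 0.8·0.88 - 2.37 = 0.704 - 2.37 = -1.666
w_new = -3.33 - 0.01·-1.666 = -3.33 + 0.01666 = -3.31334

v_new=-1.666, w_new=-3.31334


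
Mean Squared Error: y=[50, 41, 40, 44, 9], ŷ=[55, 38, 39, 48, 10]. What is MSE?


Squared errors: (50-55)²=25, (41-38)²=9, (40-39)²=1, (44-48)²=16, (9-10)²=1
Sum = 52
MSE = 52/5 = 52/5

52/5


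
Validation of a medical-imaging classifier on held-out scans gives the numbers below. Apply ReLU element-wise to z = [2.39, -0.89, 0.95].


ReLU(2.39) = max(0, 2.39) = 2.39
ReLU(-0.89) = max(0, -0.89) = 0.0
ReLU(0.95) = max(0, 0.95) = 0.95
result = [2.39, 0.0, 0.95]

[2.39, 0.0, 0.95]


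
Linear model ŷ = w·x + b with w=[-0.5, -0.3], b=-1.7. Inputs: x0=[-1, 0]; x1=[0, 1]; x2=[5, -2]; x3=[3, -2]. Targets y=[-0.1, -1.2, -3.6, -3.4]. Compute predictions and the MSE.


ŷ0 = (-0.5)·(-1) + (-0.3)·(0) - 1.7 = -1.2
ŷ1 = (-0.5)·(0) + (-0.3)·(1) - 1.7 = -2.0
ŷ2 = (-0.5)·(5) + (-0.3)·(-2) - 1.7 = -3.6
ŷ3 = (-0.5)·(3) + (-0.3)·(-2) - 1.7 = -2.6
errors² = [1.21, 0.64, 0.0, 0.64]
MSE = 2.4900/4 = 0.6225

0.6225


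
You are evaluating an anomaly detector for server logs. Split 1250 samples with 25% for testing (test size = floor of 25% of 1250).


Test = ⌊1250·25/100⌋ = 312
Train = 1250 - 312 = 938

Train: 938, Test: 312


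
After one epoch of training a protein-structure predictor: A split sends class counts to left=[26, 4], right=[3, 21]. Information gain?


Parent = [29, 25], H_parent = 0.996
H_left = 0.5665 (n=30), H_right = 0.5436 (n=24)
H_children = (30/54)·0.5665 + (24/54)·0.5436 = 0.5563
IG = 0.996 - 0.5563 = 0.4397

0.4397


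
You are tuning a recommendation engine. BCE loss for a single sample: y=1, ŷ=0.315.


BCE = -[y·ln(p) + (1-y)·ln(1-p)]
= -1·ln(0.315) - 0
= -ln(0.315) = 1.1552

1.1552


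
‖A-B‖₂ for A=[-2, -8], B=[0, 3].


d = √((-2-0)² + (-8-3)²)
  = √(4 + 121)
  = √125 = 11.1803

11.1803


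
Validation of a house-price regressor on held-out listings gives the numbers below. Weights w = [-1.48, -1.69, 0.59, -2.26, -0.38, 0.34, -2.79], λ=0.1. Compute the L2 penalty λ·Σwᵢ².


‖w‖₂² = (-1.48)² + (-1.69)² + (0.59)² + (-2.26)² + (-0.38)² + (0.34)² + (-2.79)²
     = 2.1904 + 2.8561 + 0.3481 + 5.1076 + 0.1444 + 0.1156 + 7.7841
     = 18.5463
λ·‖w‖₂² = 0.1·18.5463 = 1.85463

1.85463


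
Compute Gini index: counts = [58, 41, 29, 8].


Probabilities: [58/136, 41/136, 29/136, 8/136] ≈ [0.4265, 0.3015, 0.2132, 0.0588]
Σpᵢ² = (3364 + 1681 + 841 + 64)/136² = 5950/18496
Gini = 1 - Σpᵢ² = 1 - 5950/18496 = 0.6783

0.6783


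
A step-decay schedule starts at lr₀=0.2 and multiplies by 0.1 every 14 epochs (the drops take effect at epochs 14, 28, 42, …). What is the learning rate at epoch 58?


n_drops = ⌊58/14⌋ = 4
lr = 0.2·0.1^4 = 0.2·0.0001 = 0.00002

0.00002


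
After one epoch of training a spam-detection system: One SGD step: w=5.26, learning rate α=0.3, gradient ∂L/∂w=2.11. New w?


w_new = w - α·∇
= 5.26 - 0.3·2.11
= 5.26 - 0.633
= 4.627

4.627


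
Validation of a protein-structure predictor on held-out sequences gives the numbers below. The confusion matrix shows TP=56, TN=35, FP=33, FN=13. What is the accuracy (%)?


Accuracy = (TP+TN)/(TP+TN+FP+FN)
= (56+35)/(137)
= 91/137 = 66.42%

66.42%


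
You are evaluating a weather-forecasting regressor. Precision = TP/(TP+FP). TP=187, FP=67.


Precision = TP/(TP+FP)
= 187/(187+67)
= 187/254 = 73.62%

73.62%


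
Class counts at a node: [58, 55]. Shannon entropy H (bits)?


Probabilities: [58/113, 55/113] ≈ [0.5133, 0.4867]
H = -((58/113)·log₂(58/113) + (55/113)·log₂(55/113))
  = 0.9995 bits

0.9995 bits


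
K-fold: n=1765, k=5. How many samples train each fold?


Fold size = 1765/5 = 353
Training per fold = 1765 - 353 = 1412

1412


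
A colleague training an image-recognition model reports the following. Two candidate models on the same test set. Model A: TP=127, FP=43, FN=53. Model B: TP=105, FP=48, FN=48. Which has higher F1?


Model A: P=127/170=0.7471, R=127/180=0.7056, F1=2PR/(P+R)=2TP/(2TP+FP+FN)=254/350=0.7257
Model B: P=105/153=0.6863, R=105/153=0.6863, F1=2PR/(P+R)=2TP/(2TP+FP+FN)=210/306=0.6863
0.7257 > 0.6863 → Model A

Model A


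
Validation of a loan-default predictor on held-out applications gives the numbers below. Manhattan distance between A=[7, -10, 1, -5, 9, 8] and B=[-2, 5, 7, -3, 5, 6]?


d = |7+ 2| + |-10-5| + |1-7| + |-5+ 3| + |9-5| + |8-6|
  = 9 + 15 + 6 + 2 + 4 + 2
  = 38

38


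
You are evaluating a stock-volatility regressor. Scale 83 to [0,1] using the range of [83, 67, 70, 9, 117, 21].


min=9, max=117
(83-9)/(117-9) = 74/108 = 0.6852

0.6852


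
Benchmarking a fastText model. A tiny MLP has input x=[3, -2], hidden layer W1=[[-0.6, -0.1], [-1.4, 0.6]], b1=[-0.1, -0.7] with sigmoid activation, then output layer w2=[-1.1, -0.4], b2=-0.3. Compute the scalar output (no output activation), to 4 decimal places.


z1[0] = (-0.6)·(3) + (-0.1)·(-2) - 0.1 = -1.7
z1[1] = (-1.4)·(3) + (0.6)·(-2) - 0.7 = -6.1
h = sigmoid(z1) = [0.1545, 0.0022]
output = (-1.1)·(0.1545) + (-0.4)·(0.0022) - 0.3 = -0.4708

-0.4708


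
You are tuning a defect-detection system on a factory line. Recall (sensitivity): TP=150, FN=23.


Recall = TP/(TP+FN)
= 150/(150+23)
= 150/173 = 86.71%

86.71%


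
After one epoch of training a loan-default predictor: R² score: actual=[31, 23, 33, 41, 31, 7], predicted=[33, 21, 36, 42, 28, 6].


ȳ = 27.6667
SS_res = Σ(y-ŷ)² = 28
SS_tot = Σ(y-ȳ)² = 677.33
R² = 1 - SS_res/SS_tot = 1 - 0.0413 = 0.9587

0.9587


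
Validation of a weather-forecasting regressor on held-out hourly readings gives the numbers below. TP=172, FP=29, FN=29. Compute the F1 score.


Precision = 172/201 = 0.8557
Recall = 172/201 = 0.8557
F1 = 2·P·R/(P+R) = 2·TP/(2·TP+FP+FN) = 344/(344+29+29) = 344/402 = 0.8557

0.8557


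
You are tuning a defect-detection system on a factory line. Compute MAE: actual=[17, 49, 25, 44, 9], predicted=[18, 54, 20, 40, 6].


Absolute errors: |17-18|=1, |49-54|=5, |25-20|=5, |44-40|=4, |9-6|=3
Sum = 18
MAE = 18/5 = 18/5

18/5


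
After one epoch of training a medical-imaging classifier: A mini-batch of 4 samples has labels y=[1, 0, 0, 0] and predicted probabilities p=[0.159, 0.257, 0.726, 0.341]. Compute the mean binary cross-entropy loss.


L[0] = -ln(0.159) = 1.8389
L[1] = -ln(1-0.257) = -ln(0.743) = 0.2971
L[2] = -ln(1-0.726) = -ln(0.274) = 1.2946
L[3] = -ln(1-0.341) = -ln(0.659) = 0.417
mean = (1.8389 + 0.2971 + 1.2946 + 0.417)/4 = 0.9619

0.9619


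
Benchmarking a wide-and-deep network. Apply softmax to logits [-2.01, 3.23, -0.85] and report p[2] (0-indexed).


Exponentials: e^-2.01=0.134, e^3.23=25.2797, e^-0.85=0.4274
Sum = 25.8411
Softmax = [0.0052, 0.9783, 0.0165]
p[2] = 0.4274/25.8411 = 0.0165

0.0165


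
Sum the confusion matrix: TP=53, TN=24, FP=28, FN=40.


Total = TP + TN + FP + FN
= 53 + 24 + 28 + 40
= 145
(Predicted positive: 81, predicted negative: 64)

145


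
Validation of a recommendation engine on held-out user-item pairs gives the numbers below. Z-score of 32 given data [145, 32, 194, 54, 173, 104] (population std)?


μ = 117, σ = 59.4587
z = (32 - 117)/59.4587 = -1.4296

-1.4296


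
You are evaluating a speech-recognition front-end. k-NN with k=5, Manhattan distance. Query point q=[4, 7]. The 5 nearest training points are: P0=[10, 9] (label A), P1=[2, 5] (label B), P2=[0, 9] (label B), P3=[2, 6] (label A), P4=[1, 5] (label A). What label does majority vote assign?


d(q,P0) = 8  (label A)
d(q,P1) = 4  (label B)
d(q,P2) = 6  (label B)
d(q,P3) = 3  (label A)
d(q,P4) = 5  (label A)
Votes: A=3, B=2
Majority → A

A


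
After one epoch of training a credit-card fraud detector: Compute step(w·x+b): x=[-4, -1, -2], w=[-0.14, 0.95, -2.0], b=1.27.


z = (-4)·(-0.14) + (-1)·(0.95) + (-2)·(-2.0) + 1.27
  = 4.88
step(z) = 1 (z≥0)

1


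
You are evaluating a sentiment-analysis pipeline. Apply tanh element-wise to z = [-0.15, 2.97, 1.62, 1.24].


tanh(-0.15) = -0.1489
tanh(2.97) = 0.9947
tanh(1.62) = 0.9246
tanh(1.24) = 0.8455
result = [-0.1489, 0.9947, 0.9246, 0.8455]

[-0.1489, 0.9947, 0.9246, 0.8455]


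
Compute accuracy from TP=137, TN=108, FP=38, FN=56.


Accuracy = (TP+TN)/(TP+TN+FP+FN)
= (137+108)/(339)
= 245/339 = 72.27%

72.27%


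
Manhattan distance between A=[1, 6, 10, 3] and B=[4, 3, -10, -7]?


d = |1-4| + |6-3| + |10+ 10| + |3+ 7|
  = 3 + 3 + 20 + 10
  = 36

36


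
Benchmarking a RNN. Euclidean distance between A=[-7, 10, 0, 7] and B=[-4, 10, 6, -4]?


d = √((-7+ 4)² + (10-10)² + (0-6)² + (7+ 4)²)
  = √(9 + 0 + 36 + 121)
  = √166 = 12.8841

12.8841


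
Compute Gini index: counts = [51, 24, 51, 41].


Probabilities: [51/167, 24/167, 51/167, 41/167] ≈ [0.3054, 0.1437, 0.3054, 0.2455]
Σpᵢ² = (2601 + 576 + 2601 + 1681)/167² = 7459/27889
Gini = 1 - Σpᵢ² = 1 - 7459/27889 = 0.7325

0.7325


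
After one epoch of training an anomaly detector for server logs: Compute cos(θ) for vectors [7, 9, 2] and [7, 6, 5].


A·B = 7·7 + 9·6 + 2·5 = 113
‖A‖ = √134 = 11.5758, ‖B‖ = √110 = 10.4881
cos = 113/(√134·√110) = 113/√14740 = 0.9307

0.9307


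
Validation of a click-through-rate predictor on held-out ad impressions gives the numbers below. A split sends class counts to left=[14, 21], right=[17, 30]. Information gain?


Parent = [31, 51], H_parent = 0.9567
H_left = 0.971 (n=35), H_right = 0.9441 (n=47)
H_children = (35/82)·0.971 + (47/82)·0.9441 = 0.9556
IG = 0.9567 - 0.9556 = 0.0011

0.0011


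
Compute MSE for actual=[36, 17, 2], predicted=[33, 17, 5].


Squared errors: (36-33)²=9, (17-17)²=0, (2-5)²=9
Sum = 18
MSE = 18/3 = 6

6


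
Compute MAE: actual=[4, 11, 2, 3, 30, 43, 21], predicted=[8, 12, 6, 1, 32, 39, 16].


Absolute errors: |4-8|=4, |11-12|=1, |2-6|=4, |3-1|=2, |30-32|=2, |43-39|=4, |21-16|=5
Sum = 22
MAE = 22/7 = 22/7

22/7


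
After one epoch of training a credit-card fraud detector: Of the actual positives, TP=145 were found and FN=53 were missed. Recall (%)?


Recall = TP/(TP+FN)
= 145/(145+53)
= 145/198 = 73.23%

73.23%


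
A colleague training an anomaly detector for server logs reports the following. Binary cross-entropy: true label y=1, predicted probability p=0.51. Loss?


BCE = -[y·ln(p) + (1-y)·ln(1-p)]
= -1·ln(0.51) - 0
= -ln(0.51) = 0.6733

0.6733


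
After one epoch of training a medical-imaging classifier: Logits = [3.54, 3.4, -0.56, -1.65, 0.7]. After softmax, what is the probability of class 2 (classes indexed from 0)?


Exponentials: e^3.54=34.4669, e^3.4=29.9641, e^-0.56=0.5712, e^-1.65=0.192, e^0.7=2.0138
Sum = 67.208
Softmax = [0.5128, 0.4458, 0.0085, 0.0029, 0.03]
p[2] = 0.5712/67.208 = 0.0085

0.0085


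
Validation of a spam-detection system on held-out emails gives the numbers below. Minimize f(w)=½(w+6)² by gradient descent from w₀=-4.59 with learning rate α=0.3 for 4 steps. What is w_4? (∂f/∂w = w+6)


step 1: grad = -4.59+6 = 1.41; w = -4.59 - 0.3·(1.41) = -5.013
step 2: grad = -5.013+6 = 0.987; w = -5.013 - 0.3·(0.987) = -5.3091
step 3: grad = -5.3091+6 = 0.6909; w = -5.3091 - 0.3·(0.6909) = -5.51637
step 4: grad = -5.51637+6 = 0.48363; w = -5.51637 - 0.3·(0.48363) = -5.661459

-5.661459


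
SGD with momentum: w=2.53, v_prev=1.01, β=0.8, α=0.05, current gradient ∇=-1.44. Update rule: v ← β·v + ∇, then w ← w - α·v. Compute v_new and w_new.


v_new = 0.8·1.01 - 1.44 = 0.808 - 1.44 = -0.632
w_new = 2.53 - 0.05·-0.632 = 2.53 + 0.0316 = 2.5616

v_new=-0.632, w_new=2.5616


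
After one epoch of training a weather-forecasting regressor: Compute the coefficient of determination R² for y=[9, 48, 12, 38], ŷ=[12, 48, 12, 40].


ȳ = 26.75
SS_res = Σ(y-ŷ)² = 13
SS_tot = Σ(y-ȳ)² = 1110.75
R² = 1 - SS_res/SS_tot = 1 - 0.0117 = 0.9883

0.9883


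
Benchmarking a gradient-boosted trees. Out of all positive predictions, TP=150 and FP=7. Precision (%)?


Precision = TP/(TP+FP)
= 150/(150+7)
= 150/157 = 95.54%

95.54%
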